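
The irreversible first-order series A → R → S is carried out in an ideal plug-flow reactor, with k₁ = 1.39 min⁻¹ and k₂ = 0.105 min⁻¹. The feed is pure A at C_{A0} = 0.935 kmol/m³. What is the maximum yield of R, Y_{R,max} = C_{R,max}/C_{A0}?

0.810

At the optimum, C_{R,max}/C_{A0} = (k₁/k₂)^[k₂/(k₂−k₁)].
= (1.39/0.105)^(0.105/(0.105−1.39)) = (13.24)^(-0.08171) = 0.8097.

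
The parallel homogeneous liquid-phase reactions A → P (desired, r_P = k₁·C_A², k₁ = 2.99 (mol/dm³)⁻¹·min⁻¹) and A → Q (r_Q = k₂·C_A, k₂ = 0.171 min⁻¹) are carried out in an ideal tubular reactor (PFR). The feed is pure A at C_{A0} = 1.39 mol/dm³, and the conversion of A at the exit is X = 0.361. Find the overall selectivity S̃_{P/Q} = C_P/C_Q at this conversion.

19.6

C_A = C_{A0}(1−X) = 0.8882 mol/dm³.
Along a PFR/batch, dC_Q/dC_A = −r_Q/(r_P+r_Q) = −k₂/(k₂+k₁·C_A).
Integrating from C_{A0} to C_A: C_Q = (0.171/2.99)·ln[(0.171+2.99·1.39)/(0.171+2.99·0.888)] = 0.05719·ln(4.327/2.827) = 0.02435 mol/dm³.
Then C_P = (C_{A0}−C_A) − C_Q = 0.5018 − 0.02435 = 0.4774 mol/dm³.
S̃_{P/Q} = C_P/C_Q = 0.4774/0.02435 = 19.6.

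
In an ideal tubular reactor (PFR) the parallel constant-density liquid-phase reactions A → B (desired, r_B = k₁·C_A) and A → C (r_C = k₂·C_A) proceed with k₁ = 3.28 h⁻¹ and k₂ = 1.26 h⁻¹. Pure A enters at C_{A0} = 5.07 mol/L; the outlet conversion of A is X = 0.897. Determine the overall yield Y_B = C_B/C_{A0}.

C_A = C_{A0}(1−X) = 0.5222 mol/L.
Both paths are first order in A, so the instantaneous fraction to B is constant: dC_B/d(−C_A) = k₁/(k₁+k₂) = 0.7225.
C_B = 0.7225·(C_{A0}−C_A) = 0.7225×4.548 = 3.29 mol/L.
Y_B = C_B/C_{A0} = 3.286/5.07 = 0.648.

0.648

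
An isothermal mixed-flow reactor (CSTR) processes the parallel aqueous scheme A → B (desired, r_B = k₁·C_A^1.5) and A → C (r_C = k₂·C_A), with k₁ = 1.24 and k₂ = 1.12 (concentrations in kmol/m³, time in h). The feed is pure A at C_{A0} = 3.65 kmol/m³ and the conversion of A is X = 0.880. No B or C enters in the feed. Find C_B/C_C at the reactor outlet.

0.733

Exit C_A = C_{A0}(1−X) = 3.65×0.120 = 0.4380 kmol/m³.
In a CSTR the entire volume is at exit conditions, so r_B = 1.24×0.4380^1.5 = 0.3594 and r_C = 1.12×0.4380 = 0.4906.
Overall selectivity = C_B/C_C = r_Bτ/(r_Cτ) = r_B/r_C = 0.733.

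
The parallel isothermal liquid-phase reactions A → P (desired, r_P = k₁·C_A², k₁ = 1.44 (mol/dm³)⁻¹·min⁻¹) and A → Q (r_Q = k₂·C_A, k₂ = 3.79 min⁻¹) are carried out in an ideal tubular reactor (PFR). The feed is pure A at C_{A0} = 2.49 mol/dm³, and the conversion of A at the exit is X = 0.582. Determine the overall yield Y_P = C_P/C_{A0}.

0.230

C_A = C_{A0}(1−X) = 1.041 mol/dm³.
Along a PFR/batch, dC_Q/dC_A = −r_Q/(r_P+r_Q) = −k₂/(k₂+k₁·C_A).
Integrating from C_{A0} to C_A: C_Q = (3.79/1.44)·ln[(3.79+1.44·2.49)/(3.79+1.44·1.04)] = 2.632·ln(7.376/5.289) = 0.8754 mol/dm³.
Then C_P = (C_{A0}−C_A) − C_Q = 1.449 − 0.8754 = 0.5738 mol/dm³.
Y_P = C_P/C_{A0} = 0.5738/2.49 = 0.230.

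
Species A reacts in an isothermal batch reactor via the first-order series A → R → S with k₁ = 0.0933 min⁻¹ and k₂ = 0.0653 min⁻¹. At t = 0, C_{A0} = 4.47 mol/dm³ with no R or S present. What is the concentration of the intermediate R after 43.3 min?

0.619 mol/dm³

The intermediate concentration in a first-order A→B→C sequence is C_R = k₁C_{A0}(e^(−k₁t) − e^(−k₂t))/(k₂−k₁).
e^(−k₁t) = e^(−0.0933×43.3) = e^(−4.040) = 0.01760; e^(−k₂t) = e^(−2.827) = 0.05916.
C_R = 0.0933×4.47/(0.0653−0.0933) × (0.01760−0.05916) = (-14.89)×(-0.04156) = 0.6190 mol/dm³.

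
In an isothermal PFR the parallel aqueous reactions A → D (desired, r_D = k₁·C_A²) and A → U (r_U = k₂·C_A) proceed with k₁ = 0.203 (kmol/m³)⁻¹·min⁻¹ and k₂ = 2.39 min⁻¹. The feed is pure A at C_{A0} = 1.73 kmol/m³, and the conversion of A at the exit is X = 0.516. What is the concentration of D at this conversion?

C_A = C_{A0}(1−X) = 0.8373 kmol/m³.
Along a PFR/batch, dC_U/dC_A = −r_U/(r_D+r_U) = −k₂/(k₂+k₁·C_A).
Integrating from C_{A0} to C_A: C_U = (2.39/0.203)·ln[(2.39+0.203·1.73)/(2.39+0.203·0.837)] = 11.77·ln(2.741/2.560) = 0.8052 kmol/m³.
Then C_D = (C_{A0}−C_A) − C_U = 0.8927 − 0.8052 = 0.08745 kmol/m³.

0.0874 kmol/m³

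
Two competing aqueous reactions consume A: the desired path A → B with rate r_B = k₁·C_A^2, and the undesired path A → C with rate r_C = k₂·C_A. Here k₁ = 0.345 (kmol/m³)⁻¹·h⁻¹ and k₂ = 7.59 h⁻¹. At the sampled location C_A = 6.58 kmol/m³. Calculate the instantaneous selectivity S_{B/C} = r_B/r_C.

0.299

S_{B/C} = r_B/r_C = (k₁·C_A^2)/(k₂·C_A) = (k₁/k₂)·C_A.
= (0.345×6.580^2) / (7.59×6.580) = 14.94/49.94 = 0.299.
Since the desired path is higher order in A, keeping C_A high (PFR or concentrated feed) favours B.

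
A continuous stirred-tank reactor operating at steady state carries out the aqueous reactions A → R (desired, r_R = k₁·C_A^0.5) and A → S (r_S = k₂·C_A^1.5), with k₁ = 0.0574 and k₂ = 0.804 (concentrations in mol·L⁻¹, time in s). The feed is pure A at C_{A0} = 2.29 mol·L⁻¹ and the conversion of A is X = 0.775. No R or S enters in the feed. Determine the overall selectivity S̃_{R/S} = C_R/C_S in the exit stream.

Exit C_A = C_{A0}(1−X) = 2.29×0.225 = 0.5152 mol·L⁻¹.
A CSTR operates uniformly at the exit composition, giving r_R = 0.04120 and r_S = 0.2974 (each k·C_A^n at C_A = 0.5152).
Overall selectivity = C_R/C_S = r_Rτ/(r_Sτ) = r_R/r_S = 0.139.

0.139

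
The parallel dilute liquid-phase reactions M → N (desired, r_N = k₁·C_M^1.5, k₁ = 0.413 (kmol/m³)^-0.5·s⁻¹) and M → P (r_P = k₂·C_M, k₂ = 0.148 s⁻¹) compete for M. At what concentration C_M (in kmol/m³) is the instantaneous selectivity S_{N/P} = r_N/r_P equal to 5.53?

3.93 kmol/m³

S_{N/P} = (k₁/k₂)·C_M^0.5 ⇒ C_M = (S·k₂/k₁)^(2).
= (5.53×0.148/0.413)^(2) = (1.982)^(2) = 3.93 kmol/m³.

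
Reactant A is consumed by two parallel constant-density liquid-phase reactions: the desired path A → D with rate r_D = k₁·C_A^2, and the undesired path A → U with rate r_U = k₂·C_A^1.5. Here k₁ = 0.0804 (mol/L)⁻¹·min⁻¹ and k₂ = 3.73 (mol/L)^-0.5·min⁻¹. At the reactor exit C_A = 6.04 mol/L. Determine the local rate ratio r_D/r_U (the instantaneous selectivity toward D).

0.0530

S_{D/U} = r_D/r_U = (k₁·C_A^2)/(k₂·C_A^1.5) = (k₁/k₂)·C_A^0.5.
= (0.0804×6.040^2) / (3.73×6.040^1.5) = 2.933/55.37 = 0.0530.
Since the desired path is higher order in A, keeping C_A high (PFR or concentrated feed) favours D.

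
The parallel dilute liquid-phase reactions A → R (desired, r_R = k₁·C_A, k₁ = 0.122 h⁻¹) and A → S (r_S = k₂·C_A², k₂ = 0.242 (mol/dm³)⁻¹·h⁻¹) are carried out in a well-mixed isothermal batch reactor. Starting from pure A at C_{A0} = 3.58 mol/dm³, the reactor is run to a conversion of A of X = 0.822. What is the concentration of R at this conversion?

0.643 mol/dm³

C_A = C_{A0}(1−X) = 0.6372 mol/dm³.
Along a PFR/batch, dC_R/dC_A = −r_R/(r_R+r_S) = −k₁/(k₁+k₂·C_A).
Integrating from C_{A0} to C_A: C_R = (0.122/0.242)·ln[(0.122+0.242·3.58)/(0.122+0.242·0.637)] = 0.5041·ln(0.9884/0.2762) = 0.6427 mol/dm³.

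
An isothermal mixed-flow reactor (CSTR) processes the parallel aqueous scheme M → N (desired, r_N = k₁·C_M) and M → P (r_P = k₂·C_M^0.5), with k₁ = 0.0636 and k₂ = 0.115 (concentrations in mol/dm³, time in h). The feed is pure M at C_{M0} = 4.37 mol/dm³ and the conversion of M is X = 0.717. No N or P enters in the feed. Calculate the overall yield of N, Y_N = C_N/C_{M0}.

0.273

Exit C_M = C_{M0}(1−X) = 4.37×0.283 = 1.237 mol/dm³.
In a CSTR the entire volume is at exit conditions, so r_N = 0.0636×1.237 = 0.07865 and r_P = 0.115×1.237^0.5 = 0.1279.
Fraction of consumed M going to N: r_N/(r_N+r_P) = 0.3808.
C_N = 0.3808·C_{M0}·X = 0.3808×4.37×0.717 = 1.19 mol/dm³; Y_N = C_N/C_{M0} = 0.273.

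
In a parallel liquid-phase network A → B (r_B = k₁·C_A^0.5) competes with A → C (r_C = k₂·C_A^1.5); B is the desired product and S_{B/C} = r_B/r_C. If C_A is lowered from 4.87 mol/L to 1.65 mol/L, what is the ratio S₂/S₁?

2.95

S_{B/C} = (k₁/k₂)·C_A⁻¹, so S₂/S₁ = (C_{A,2}/C_{A,1})⁻¹.
= 4.87/1.65 = 2.95.
Selectivity toward B rises as C_A falls — low-concentration operation is favoured.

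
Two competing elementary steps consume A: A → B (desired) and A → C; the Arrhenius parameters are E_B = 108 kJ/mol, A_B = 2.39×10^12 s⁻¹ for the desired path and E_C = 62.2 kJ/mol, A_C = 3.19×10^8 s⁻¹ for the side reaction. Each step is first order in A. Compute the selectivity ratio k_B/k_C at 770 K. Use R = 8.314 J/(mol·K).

5.86

k_B/k_C = (A_B/A_C)·exp[−(E_B−E_C)/(RT)] = (A_B/A_C)·exp[(E_C−E_B)/(RT)].
(E_C−E_B)/(RT) = (62.2−108)×10³/(8.314×770) = -45800/6402 = -7.154.
k_B/k_C = (2.39×10^12/3.19×10^8)·exp(-7.154) = 7492 × 7.815×10^-4 = 5.86.
Since E_B > E_C, raising the temperature improves selectivity toward B.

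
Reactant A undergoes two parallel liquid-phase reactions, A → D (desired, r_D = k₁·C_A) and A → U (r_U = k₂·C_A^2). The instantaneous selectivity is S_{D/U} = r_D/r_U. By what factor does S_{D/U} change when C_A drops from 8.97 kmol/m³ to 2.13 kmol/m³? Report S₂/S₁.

4.21

S_{D/U} = (k₁/k₂)·C_A⁻¹, so S₂/S₁ = (C_{A,2}/C_{A,1})⁻¹.
= 8.97/2.13 = 4.21.
Selectivity toward D rises as C_A falls — low-concentration operation is favoured.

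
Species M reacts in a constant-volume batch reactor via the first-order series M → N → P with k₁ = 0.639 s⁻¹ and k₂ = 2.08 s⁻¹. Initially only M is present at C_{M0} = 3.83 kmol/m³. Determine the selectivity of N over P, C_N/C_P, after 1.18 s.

For first-order series with pure M initially, C_N(t) = k₁C_{M0}/(k₂−k₁)·(e^(−k₁t) − e^(−k₂t)).
e^(−k₁t) = e^(−0.639×1.18) = e^(−0.7540) = 0.4705; e^(−k₂t) = e^(−2.454) = 0.08591.
C_N = 0.639×3.83/(2.08−0.639) × (0.4705−0.08591) = 1.698×0.3846 = 0.6531 kmol/m³.
C_M = C_{M0}e^(−k₁t) = 1.802 kmol/m³, so C_P = C_{M0}−C_M−C_N = 1.375 kmol/m³; C_N/C_P = 0.475.

0.475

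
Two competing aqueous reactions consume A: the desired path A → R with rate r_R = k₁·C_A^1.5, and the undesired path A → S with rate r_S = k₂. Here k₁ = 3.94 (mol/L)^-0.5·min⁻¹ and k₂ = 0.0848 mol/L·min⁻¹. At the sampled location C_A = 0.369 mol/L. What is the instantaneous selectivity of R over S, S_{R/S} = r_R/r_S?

S_{R/S} = r_R/r_S = (k₁·C_A^1.5)/(k₂) = (k₁/k₂)·C_A^1.5.
= (3.94×0.3690^1.5) / (0.0848) = 0.8832/0.08480 = 10.4.
Since the desired path is higher order in A, keeping C_A high (PFR or concentrated feed) favours R.

10.4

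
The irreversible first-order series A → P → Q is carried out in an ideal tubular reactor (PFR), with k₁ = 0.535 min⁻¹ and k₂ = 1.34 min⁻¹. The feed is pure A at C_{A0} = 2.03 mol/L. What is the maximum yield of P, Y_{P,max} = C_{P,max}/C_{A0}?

For a first-order series the maximum intermediate yield is C_{P,max}/C_{A0} = (k₁/k₂)^[k₂/(k₂−k₁)].
= (0.535/1.34)^(1.34/(1.34−0.535)) = (0.3993)^(1.665) = 0.2169.

0.217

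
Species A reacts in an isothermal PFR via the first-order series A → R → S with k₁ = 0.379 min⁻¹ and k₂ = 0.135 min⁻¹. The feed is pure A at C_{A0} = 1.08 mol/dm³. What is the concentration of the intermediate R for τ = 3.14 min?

0.588 mol/dm³

Solving the coupled first-order balances gives C_R(τ) = [k₁/(k₂−k₁)]·C_{A0}·(e^(−k₁τ) − e^(−k₂τ)).
e^(−k₁τ) = e^(−0.379×3.14) = e^(−1.190) = 0.3042; e^(−k₂τ) = e^(−0.4239) = 0.6545.
C_R = 0.379×1.08/(0.135−0.379) × (0.3042−0.6545) = (-1.678)×(-0.3503) = 0.5876 mol/dm³.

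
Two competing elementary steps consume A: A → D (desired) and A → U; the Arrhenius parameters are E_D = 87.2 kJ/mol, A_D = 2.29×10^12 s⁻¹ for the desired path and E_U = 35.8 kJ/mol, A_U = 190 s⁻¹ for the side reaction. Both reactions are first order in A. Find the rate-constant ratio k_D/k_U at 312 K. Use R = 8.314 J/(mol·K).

k_D/k_U = (A_D/A_U)·exp[−(E_D−E_U)/(RT)] = (A_D/A_U)·exp[(E_U−E_D)/(RT)].
(E_U−E_D)/(RT) = (35.8−87.2)×10³/(8.314×312) = -51400/2594 = -19.82.
k_D/k_U = (2.29×10^12/190)·exp(-19.82) = 1.205×10^10 × 2.480×10^-9 = 29.9.
Since E_D > E_U, raising the temperature improves selectivity toward D.

29.9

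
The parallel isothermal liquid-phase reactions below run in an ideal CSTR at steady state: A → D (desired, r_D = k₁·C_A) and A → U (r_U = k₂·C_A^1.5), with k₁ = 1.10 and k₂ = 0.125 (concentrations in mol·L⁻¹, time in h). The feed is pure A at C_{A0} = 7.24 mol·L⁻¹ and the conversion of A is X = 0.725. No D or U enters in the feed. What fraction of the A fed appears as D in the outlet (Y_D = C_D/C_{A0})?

0.625

Exit C_A = C_{A0}(1−X) = 7.24×0.275 = 1.991 mol·L⁻¹.
In a CSTR the entire volume is at exit conditions, so r_D = 1.10×1.991 = 2.190 and r_U = 0.125×1.991^1.5 = 0.3512.
Fraction of consumed A going to D: r_D/(r_D+r_U) = 0.8618.
C_D = 0.8618·C_{A0}·X = 0.8618×7.24×0.725 = 4.52 mol·L⁻¹; Y_D = C_D/C_{A0} = 0.625.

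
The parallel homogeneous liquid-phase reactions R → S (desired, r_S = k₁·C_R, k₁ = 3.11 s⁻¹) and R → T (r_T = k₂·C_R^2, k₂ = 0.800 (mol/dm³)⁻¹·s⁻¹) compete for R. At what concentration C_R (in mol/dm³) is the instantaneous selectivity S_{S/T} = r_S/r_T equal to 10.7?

0.363 mol/dm³

S_{S/T} = (k₁/k₂)·C_R⁻¹ ⇒ C_R = (S·k₂/k₁)^(-1).
= (10.7×0.800/3.11)^(-1) = (2.752)^(-1) = 0.363 mol/dm³.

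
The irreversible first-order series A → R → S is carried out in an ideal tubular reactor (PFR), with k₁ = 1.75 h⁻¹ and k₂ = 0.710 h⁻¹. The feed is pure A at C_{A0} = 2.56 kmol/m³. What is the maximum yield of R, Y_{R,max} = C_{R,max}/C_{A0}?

0.540

Evaluating C_R at τ_opt = ln(k₂/k₁)/(k₂−k₁) gives C_{R,max}/C_{A0} = (k₁/k₂)^[k₂/(k₂−k₁)].
= (1.75/0.710)^(0.710/(0.710−1.75)) = (2.465)^(-0.6827) = 0.5402.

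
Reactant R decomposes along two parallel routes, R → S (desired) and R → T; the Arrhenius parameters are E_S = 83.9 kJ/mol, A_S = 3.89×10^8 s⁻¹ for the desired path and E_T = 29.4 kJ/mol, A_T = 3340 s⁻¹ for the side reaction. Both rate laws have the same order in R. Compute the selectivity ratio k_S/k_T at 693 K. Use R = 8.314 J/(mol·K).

Since both paths have the same order in R, the concentration cancels and S_{S/T} = k_S/k_T = (A_S/A_T)·exp[(E_T−E_S)/(RT)].
(E_T−E_S)/(RT) = (29.4−83.9)×10³/(8.314×693) = -54500/5762 = -9.459.
k_S/k_T = (3.89×10^8/3340)·exp(-9.459) = 1.165×10^5 × 7.797×10^-5 = 9.08.
Since E_S > E_T, raising the temperature improves selectivity toward S.

9.08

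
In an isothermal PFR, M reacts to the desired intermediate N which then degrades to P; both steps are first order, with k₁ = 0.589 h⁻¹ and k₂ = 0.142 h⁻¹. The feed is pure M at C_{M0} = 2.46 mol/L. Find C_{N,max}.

At the optimum, C_{N,max}/C_{M0} = (k₁/k₂)^[k₂/(k₂−k₁)].
= (0.589/0.142)^(0.142/(0.142−0.589)) = (4.148)^(-0.3177) = 0.6364.
C_{N,max} = 0.6364×2.46 = 1.57 mol/L.

1.57 mol/L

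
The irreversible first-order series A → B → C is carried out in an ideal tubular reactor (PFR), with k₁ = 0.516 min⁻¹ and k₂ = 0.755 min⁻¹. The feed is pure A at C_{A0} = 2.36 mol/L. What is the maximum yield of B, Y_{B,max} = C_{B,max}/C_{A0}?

For a first-order series the maximum intermediate yield is C_{B,max}/C_{A0} = (k₁/k₂)^[k₂/(k₂−k₁)].
= (0.516/0.755)^(0.755/(0.755−0.516)) = (0.6834)^(3.159) = 0.3005.

0.300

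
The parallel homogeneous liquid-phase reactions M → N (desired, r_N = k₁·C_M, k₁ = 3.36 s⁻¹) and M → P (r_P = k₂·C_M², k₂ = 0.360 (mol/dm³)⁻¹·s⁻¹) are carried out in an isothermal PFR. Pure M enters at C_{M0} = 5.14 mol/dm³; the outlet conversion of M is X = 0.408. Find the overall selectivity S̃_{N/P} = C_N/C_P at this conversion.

C_M = C_{M0}(1−X) = 3.043 mol/dm³.
Along a PFR/batch, dC_N/dC_M = −r_N/(r_N+r_P) = −k₁/(k₁+k₂·C_M).
Integrating from C_{M0} to C_M: C_N = (3.36/0.360)·ln[(3.36+0.360·5.14)/(3.36+0.360·3.04)] = 9.333·ln(5.210/4.455) = 1.461 mol/dm³.
C_P = (C_{M0}−C_M)−C_N = 0.6362 mol/dm³; S̃_{N/P} = 1.461/0.6362 = 2.30.

2.30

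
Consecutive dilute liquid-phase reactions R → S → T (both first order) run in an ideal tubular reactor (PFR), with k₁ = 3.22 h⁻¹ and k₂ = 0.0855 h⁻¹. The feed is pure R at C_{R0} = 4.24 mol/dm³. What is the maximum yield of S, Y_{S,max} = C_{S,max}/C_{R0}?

0.906

At the optimum, C_{S,max}/C_{R0} = (k₁/k₂)^[k₂/(k₂−k₁)].
= (3.22/0.0855)^(0.0855/(0.0855−3.22)) = (37.66)^(-0.02728) = 0.9058.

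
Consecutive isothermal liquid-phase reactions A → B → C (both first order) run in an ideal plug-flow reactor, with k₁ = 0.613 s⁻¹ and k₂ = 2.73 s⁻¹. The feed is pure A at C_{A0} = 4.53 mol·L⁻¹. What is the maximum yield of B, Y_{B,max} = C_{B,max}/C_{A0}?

For a first-order series the maximum intermediate yield is C_{B,max}/C_{A0} = (k₁/k₂)^[k₂/(k₂−k₁)].
= (0.613/2.73)^(2.73/(2.73−0.613)) = (0.2245)^(1.290) = 0.1457.

0.146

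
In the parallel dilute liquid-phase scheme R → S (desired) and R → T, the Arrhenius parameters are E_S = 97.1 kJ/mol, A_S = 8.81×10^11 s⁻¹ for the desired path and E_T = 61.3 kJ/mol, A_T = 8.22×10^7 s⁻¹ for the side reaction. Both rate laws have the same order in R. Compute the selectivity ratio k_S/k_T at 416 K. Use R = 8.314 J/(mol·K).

0.343

Since both paths have the same order in R, the concentration cancels and S_{S/T} = k_S/k_T = (A_S/A_T)·exp[(E_T−E_S)/(RT)].
(E_T−E_S)/(RT) = (61.3−97.1)×10³/(8.314×416) = -35800/3459 = -10.35.
k_S/k_T = (8.81×10^11/8.22×10^7)·exp(-10.35) = 10718 × 3.196×10^-5 = 0.343.
Since E_S > E_T, raising the temperature improves selectivity toward S.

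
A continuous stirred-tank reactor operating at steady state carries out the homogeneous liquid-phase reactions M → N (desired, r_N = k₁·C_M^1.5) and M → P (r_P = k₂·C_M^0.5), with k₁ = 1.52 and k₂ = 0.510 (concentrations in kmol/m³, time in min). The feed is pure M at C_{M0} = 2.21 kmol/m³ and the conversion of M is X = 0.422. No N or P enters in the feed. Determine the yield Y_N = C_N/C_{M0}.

Exit C_M = C_{M0}(1−X) = 2.21×0.578 = 1.277 kmol/m³.
A CSTR operates uniformly at the exit composition, giving r_N = 2.194 and r_P = 0.5764 (each k·C_M^n at C_M = 1.277).
Fraction of consumed M going to N: r_N/(r_N+r_P) = 0.7920.
C_N = 0.7920·C_{M0}·X = 0.7920×2.21×0.422 = 0.739 kmol/m³; Y_N = C_N/C_{M0} = 0.334.

0.334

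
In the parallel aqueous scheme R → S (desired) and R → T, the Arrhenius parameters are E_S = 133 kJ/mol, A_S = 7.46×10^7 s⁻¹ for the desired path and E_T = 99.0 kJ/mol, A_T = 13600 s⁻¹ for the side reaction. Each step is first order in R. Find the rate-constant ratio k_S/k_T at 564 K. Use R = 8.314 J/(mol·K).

3.89

With equal orders, S_{S/T} = k_S/k_T = (A_S/A_T)·exp[(E_T−E_S)/(RT)].
(E_T−E_S)/(RT) = (99.0−133)×10³/(8.314×564) = -34000/4689 = -7.251.
k_S/k_T = (7.46×10^7/13600)·exp(-7.251) = 5485 × 7.096×10^-4 = 3.89.
Since E_S > E_T, raising the temperature improves selectivity toward S.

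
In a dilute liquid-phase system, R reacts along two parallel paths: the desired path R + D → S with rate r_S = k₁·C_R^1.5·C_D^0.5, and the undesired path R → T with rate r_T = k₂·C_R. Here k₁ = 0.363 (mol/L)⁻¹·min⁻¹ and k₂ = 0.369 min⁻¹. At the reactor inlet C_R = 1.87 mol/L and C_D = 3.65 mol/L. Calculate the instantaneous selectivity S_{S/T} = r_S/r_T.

S_{S/T} = r_S/r_T = (k₁·C_R^1.5·C_D^0.5)/(k₂·C_R) = (k₁/k₂)·C_R^0.5·C_D^0.5.
= (0.363×1.870^1.5×3.650^0.5) / (0.369×1.870) = 1.773/0.6900 = 2.57.
Since the desired path is higher order in R, keeping C_R high (PFR or concentrated feed) favours S.

2.57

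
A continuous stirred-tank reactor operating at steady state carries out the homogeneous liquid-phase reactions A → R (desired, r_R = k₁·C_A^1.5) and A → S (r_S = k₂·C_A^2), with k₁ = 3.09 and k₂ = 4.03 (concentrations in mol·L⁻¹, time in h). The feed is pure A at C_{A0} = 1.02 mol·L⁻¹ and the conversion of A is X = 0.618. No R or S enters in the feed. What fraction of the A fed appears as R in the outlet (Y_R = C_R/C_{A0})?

Exit C_A = C_{A0}(1−X) = 1.02×0.382 = 0.3896 mol·L⁻¹.
A CSTR operates uniformly at the exit composition, giving r_R = 0.7515 and r_S = 0.6118 (each k·C_A^n at C_A = 0.3896).
Fraction of consumed A going to R: r_R/(r_R+r_S) = 0.5512.
C_R = 0.5512·C_{A0}·X = 0.5512×1.02×0.618 = 0.347 mol·L⁻¹; Y_R = C_R/C_{A0} = 0.341.

0.341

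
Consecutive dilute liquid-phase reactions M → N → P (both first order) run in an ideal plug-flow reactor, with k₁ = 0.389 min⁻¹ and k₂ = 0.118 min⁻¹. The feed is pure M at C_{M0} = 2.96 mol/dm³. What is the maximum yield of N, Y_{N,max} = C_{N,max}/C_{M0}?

For a first-order series the maximum intermediate yield is C_{N,max}/C_{M0} = (k₁/k₂)^[k₂/(k₂−k₁)].
= (0.389/0.118)^(0.118/(0.118−0.389)) = (3.297)^(-0.4354) = 0.5949.

0.595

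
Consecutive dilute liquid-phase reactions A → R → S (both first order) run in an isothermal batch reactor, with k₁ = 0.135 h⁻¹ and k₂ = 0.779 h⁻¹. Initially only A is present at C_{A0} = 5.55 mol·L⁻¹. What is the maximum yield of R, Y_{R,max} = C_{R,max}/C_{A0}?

0.120

For a first-order series the maximum intermediate yield is C_{R,max}/C_{A0} = (k₁/k₂)^[k₂/(k₂−k₁)].
= (0.135/0.779)^(0.779/(0.779−0.135)) = (0.1733)^(1.210) = 0.1200.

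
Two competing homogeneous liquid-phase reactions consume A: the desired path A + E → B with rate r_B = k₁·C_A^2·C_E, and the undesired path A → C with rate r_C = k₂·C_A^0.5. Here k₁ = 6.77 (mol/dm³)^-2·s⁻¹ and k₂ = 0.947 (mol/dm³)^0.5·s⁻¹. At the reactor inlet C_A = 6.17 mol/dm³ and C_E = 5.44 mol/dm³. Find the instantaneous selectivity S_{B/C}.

S_{B/C} = r_B/r_C = (k₁·C_A^2·C_E)/(k₂·C_A^0.5) = (k₁/k₂)·C_A^1.5·C_E.
= (6.77×6.170^2×5.440) / (0.947×6.170^0.5) = 1402/2.352 = 596.

596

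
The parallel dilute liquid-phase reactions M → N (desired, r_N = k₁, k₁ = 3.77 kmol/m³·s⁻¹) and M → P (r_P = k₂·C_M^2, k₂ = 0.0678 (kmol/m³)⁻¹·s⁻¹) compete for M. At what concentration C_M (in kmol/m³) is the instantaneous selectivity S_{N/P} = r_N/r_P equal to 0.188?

17.2 kmol/m³

S_{N/P} = (k₁/k₂)·C_M^-2 ⇒ C_M = (S·k₂/k₁)^(-0.5).
= (0.188×0.0678/3.77)^(-0.5) = (0.003381)^(-0.5) = 17.2 kmol/m³.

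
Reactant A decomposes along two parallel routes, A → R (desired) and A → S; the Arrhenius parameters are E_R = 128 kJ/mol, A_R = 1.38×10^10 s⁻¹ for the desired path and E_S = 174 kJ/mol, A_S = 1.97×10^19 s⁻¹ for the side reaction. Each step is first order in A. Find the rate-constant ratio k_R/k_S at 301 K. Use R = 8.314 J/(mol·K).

0.0674

Since both paths have the same order in A, the concentration cancels and S_{R/S} = k_R/k_S = (A_R/A_S)·exp[(E_S−E_R)/(RT)].
(E_S−E_R)/(RT) = (174−128)×10³/(8.314×301) = 46000/2503 = 18.38.
k_R/k_S = (1.38×10^10/1.97×10^19)·exp(18.38) = 7.005×10^-10 × 9.616×10^7 = 0.0674.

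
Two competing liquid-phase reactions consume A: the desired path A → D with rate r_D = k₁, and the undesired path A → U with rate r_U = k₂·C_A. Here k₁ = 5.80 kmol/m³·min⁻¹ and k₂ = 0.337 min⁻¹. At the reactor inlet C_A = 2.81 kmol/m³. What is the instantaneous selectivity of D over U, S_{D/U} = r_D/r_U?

6.12

S_{D/U} = r_D/r_U = (k₁)/(k₂·C_A) = (k₁/k₂)·C_A⁻¹.
= (5.80) / (0.337×2.810) = 5.800/0.9470 = 6.12.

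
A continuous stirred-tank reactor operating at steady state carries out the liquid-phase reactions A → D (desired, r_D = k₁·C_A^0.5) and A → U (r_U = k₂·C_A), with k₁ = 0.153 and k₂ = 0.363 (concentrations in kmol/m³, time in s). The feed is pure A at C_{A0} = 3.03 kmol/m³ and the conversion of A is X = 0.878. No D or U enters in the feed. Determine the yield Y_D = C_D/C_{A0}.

0.359

Exit C_A = C_{A0}(1−X) = 3.03×0.122 = 0.3697 kmol/m³.
In a CSTR the entire volume is at exit conditions, so r_D = 0.153×0.3697^0.5 = 0.09302 and r_U = 0.363×0.3697 = 0.1342.
Fraction of consumed A going to D: r_D/(r_D+r_U) = 0.4094.
C_D = 0.4094·C_{A0}·X = 0.4094×3.03×0.878 = 1.09 kmol/m³; Y_D = C_D/C_{A0} = 0.359.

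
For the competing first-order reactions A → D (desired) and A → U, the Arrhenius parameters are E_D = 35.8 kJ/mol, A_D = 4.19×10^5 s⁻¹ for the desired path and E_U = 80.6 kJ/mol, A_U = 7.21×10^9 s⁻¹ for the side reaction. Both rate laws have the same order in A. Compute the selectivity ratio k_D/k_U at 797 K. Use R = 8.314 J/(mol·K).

k_D/k_U = (A_D/A_U)·exp[−(E_D−E_U)/(RT)] = (A_D/A_U)·exp[(E_U−E_D)/(RT)].
(E_U−E_D)/(RT) = (80.6−35.8)×10³/(8.314×797) = 44800/6626 = 6.761.
k_D/k_U = (4.19×10^5/7.21×10^9)·exp(6.761) = 5.811×10^-5 × 863.5 = 0.0502.

0.0502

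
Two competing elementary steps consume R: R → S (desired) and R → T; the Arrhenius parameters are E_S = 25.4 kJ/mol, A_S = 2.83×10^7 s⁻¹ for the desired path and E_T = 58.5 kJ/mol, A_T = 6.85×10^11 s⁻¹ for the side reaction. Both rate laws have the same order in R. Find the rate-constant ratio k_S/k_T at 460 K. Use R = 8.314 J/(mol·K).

Since both paths have the same order in R, the concentration cancels and S_{S/T} = k_S/k_T = (A_S/A_T)·exp[(E_T−E_S)/(RT)].
(E_T−E_S)/(RT) = (58.5−25.4)×10³/(8.314×460) = 33100/3824 = 8.655.
k_S/k_T = (2.83×10^7/6.85×10^11)·exp(8.655) = 4.131×10^-5 × 5738 = 0.237.
Since E_S < E_T, lowering the temperature improves selectivity toward S.

0.237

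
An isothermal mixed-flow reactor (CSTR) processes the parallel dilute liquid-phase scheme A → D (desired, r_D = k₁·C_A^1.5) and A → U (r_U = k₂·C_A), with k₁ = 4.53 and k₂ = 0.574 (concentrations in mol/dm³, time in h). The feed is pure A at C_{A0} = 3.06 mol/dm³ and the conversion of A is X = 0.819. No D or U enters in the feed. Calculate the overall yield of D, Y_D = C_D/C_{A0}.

Exit C_A = C_{A0}(1−X) = 3.06×0.181 = 0.5539 mol/dm³.
In a CSTR the entire volume is at exit conditions, so r_D = 4.53×0.5539^1.5 = 1.867 and r_U = 0.574×0.5539 = 0.3179.
Fraction of consumed A going to D: r_D/(r_D+r_U) = 0.8545.
C_D = 0.8545·C_{A0}·X = 0.8545×3.06×0.819 = 2.14 mol/dm³; Y_D = C_D/C_{A0} = 0.700.

0.700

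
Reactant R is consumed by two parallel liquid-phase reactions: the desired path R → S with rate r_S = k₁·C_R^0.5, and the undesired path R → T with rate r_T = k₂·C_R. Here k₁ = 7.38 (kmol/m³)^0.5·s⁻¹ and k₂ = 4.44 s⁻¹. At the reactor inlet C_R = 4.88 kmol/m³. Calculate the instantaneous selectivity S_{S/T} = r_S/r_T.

0.752

S_{S/T} = r_S/r_T = (k₁·C_R^0.5)/(k₂·C_R) = (k₁/k₂)·C_R^-0.5.
= (7.38×4.880^0.5) / (4.44×4.880) = 16.30/21.67 = 0.752.
The undesired path is higher order in R, so low C_R (CSTR or dilute feed) favours S.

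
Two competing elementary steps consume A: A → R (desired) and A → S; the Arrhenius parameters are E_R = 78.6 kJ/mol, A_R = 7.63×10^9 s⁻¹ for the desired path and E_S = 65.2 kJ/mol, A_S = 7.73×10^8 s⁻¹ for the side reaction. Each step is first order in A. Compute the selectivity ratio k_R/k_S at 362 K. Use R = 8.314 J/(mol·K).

0.115

k_R/k_S = (A_R/A_S)·exp[−(E_R−E_S)/(RT)] = (A_R/A_S)·exp[(E_S−E_R)/(RT)].
(E_S−E_R)/(RT) = (65.2−78.6)×10³/(8.314×362) = -13400/3010 = -4.452.
k_R/k_S = (7.63×10^9/7.73×10^8)·exp(-4.452) = 9.871 × 0.01165 = 0.115.
Since E_R > E_S, raising the temperature improves selectivity toward R.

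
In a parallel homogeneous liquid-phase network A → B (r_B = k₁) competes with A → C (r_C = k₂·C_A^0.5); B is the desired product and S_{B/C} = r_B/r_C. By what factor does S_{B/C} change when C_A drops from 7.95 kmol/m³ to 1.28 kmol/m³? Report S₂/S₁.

S_{B/C} = (k₁/k₂)·C_A^-0.5, so S₂/S₁ = (C_{A,2}/C_{A,1})^-0.5.
= (1.28/7.95)^(-0.5) = (0.1610)^(-0.5) = 2.49.

2.49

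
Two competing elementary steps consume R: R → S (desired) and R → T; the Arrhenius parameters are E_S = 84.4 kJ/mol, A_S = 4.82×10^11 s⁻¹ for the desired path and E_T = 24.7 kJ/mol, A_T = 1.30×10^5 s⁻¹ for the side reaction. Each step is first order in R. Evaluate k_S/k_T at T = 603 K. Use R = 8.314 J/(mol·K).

25.0

With equal orders, S_{S/T} = k_S/k_T = (A_S/A_T)·exp[(E_T−E_S)/(RT)].
(E_T−E_S)/(RT) = (24.7−84.4)×10³/(8.314×603) = -59700/5013 = -11.91.
k_S/k_T = (4.82×10^11/1.30×10^5)·exp(-11.91) = 3.708×10^6 × 6.735×10^-6 = 25.0.
Since E_S > E_T, raising the temperature improves selectivity toward S.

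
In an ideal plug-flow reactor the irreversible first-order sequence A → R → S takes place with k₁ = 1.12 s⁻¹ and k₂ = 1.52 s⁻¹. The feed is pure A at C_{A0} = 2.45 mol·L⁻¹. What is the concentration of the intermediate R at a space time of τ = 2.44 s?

0.278 mol·L⁻¹

For first-order series with pure A initially, C_R(τ) = k₁C_{A0}/(k₂−k₁)·(e^(−k₁τ) − e^(−k₂τ)).
e^(−k₁τ) = e^(−1.12×2.44) = e^(−2.733) = 0.06504; e^(−k₂τ) = e^(−3.709) = 0.02451.
C_R = 1.12×2.45/(1.52−1.12) × (0.06504−0.02451) = 6.860×0.04053 = 0.2780 mol·L⁻¹.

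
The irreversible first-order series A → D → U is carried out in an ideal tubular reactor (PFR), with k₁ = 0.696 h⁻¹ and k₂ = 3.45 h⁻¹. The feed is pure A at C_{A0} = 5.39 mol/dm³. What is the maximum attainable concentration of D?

At the optimum, C_{D,max}/C_{A0} = (k₁/k₂)^[k₂/(k₂−k₁)].
= (0.696/3.45)^(3.45/(3.45−0.696)) = (0.2017)^(1.253) = 0.1346.
C_{D,max} = 0.1346×5.39 = 0.726 mol/dm³.

0.726 mol/dm³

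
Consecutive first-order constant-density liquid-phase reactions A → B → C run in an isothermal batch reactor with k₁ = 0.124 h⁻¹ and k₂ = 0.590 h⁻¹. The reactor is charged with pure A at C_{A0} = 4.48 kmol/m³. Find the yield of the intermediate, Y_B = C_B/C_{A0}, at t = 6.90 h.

0.109

Solving the coupled first-order balances gives C_B(t) = [k₁/(k₂−k₁)]·C_{A0}·(e^(−k₁t) − e^(−k₂t)).
e^(−k₁t) = e^(−0.124×6.90) = e^(−0.8556) = 0.4250; e^(−k₂t) = e^(−4.071) = 0.01706.
C_B = 0.124×4.48/(0.590−0.124) × (0.4250−0.01706) = 1.192×0.4080 = 0.4863 kmol/m³.
Y_B = C_B/C_{A0} = 0.4863/4.48 = 0.109.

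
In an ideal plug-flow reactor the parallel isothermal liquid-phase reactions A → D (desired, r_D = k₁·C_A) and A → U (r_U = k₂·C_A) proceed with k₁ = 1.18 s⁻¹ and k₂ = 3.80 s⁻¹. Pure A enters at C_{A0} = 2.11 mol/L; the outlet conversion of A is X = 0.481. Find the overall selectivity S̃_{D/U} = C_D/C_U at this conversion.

C_A = C_{A0}(1−X) = 1.095 mol/L.
Both paths are first order in A, so the instantaneous fraction to D is constant: dC_D/d(−C_A) = k₁/(k₁+k₂) = 0.2369.
C_D = 0.2369·(C_{A0}−C_A) = 0.2369×1.015 = 0.240 mol/L.
C_U = (C_{A0}−C_A)−C_D = 0.7744 mol/L; S̃_{D/U} = 0.2405/0.7744 = 0.311.

0.311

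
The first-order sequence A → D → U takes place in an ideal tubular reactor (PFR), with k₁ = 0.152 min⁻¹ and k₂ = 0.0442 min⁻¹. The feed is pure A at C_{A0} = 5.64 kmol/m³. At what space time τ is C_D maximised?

11.5 min

The intermediate peaks when r₁ = r₂, i.e. k₁e^(−k₁τ) = k₂e^(−k₂τ), giving τ_opt = ln(k₂/k₁)/(k₂−k₁).
= ln(0.0442/0.152)/(0.0442−0.152) = ln(0.2908)/-0.1078 = -1.235/-0.1078 = 11.5 min.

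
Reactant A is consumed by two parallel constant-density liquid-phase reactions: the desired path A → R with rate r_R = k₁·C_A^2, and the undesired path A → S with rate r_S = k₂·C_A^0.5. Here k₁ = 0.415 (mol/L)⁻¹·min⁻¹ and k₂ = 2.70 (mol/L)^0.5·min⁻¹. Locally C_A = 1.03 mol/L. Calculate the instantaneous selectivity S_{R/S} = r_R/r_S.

0.161

S_{R/S} = r_R/r_S = (k₁·C_A^2)/(k₂·C_A^0.5) = (k₁/k₂)·C_A^1.5.
= (0.415×1.030^2) / (2.70×1.030^0.5) = 0.4403/2.740 = 0.161.
Since the desired path is higher order in A, keeping C_A high (PFR or concentrated feed) favours R.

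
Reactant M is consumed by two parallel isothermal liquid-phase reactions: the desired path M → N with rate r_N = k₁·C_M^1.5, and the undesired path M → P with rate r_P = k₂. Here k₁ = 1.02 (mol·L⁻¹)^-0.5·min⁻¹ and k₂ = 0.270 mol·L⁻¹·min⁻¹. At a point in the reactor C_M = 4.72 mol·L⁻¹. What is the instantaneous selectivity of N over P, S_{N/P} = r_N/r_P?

S_{N/P} = r_N/r_P = (k₁·C_M^1.5)/(k₂) = (k₁/k₂)·C_M^1.5.
= (1.02×4.720^1.5) / (0.270) = 10.46/0.2700 = 38.7.

38.7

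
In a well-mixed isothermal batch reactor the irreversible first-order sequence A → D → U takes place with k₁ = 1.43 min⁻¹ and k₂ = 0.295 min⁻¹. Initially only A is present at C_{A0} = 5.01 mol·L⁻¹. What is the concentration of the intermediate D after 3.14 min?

Solving the coupled first-order balances gives C_D(t) = [k₁/(k₂−k₁)]·C_{A0}·(e^(−k₁t) − e^(−k₂t)).
e^(−k₁t) = e^(−1.43×3.14) = e^(−4.490) = 0.01122; e^(−k₂t) = e^(−0.9263) = 0.3960.
C_D = 1.43×5.01/(0.295−1.43) × (0.01122−0.3960) = (-6.312)×(-0.3848) = 2.429 mol·L⁻¹.

2.43 mol·L⁻¹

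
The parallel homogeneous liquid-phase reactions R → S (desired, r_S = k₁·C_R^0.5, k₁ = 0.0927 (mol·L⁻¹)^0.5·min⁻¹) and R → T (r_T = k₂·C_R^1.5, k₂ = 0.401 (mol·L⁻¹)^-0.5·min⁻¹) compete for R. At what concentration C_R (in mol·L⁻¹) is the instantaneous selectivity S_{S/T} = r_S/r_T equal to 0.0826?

S_{S/T} = (k₁/k₂)·C_R⁻¹ ⇒ C_R = (S·k₂/k₁)^(-1).
= (0.0826×0.401/0.0927)^(-1) = (0.3573)^(-1) = 2.80 mol·L⁻¹.

2.80 mol·L⁻¹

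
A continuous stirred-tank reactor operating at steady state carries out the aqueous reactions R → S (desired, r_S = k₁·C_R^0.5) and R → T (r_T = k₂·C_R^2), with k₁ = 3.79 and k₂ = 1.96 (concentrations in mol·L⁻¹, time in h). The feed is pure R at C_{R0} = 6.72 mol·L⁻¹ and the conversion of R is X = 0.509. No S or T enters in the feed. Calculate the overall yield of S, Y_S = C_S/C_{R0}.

0.124

Exit C_R = C_{R0}(1−X) = 6.72×0.491 = 3.300 mol·L⁻¹.
A CSTR operates uniformly at the exit composition, giving r_S = 6.884 and r_T = 21.34 (each k·C_R^n at C_R = 3.300).
Fraction of consumed R going to S: r_S/(r_S+r_T) = 0.2439.
C_S = 0.2439·C_{R0}·X = 0.2439×6.72×0.509 = 0.834 mol·L⁻¹; Y_S = C_S/C_{R0} = 0.124.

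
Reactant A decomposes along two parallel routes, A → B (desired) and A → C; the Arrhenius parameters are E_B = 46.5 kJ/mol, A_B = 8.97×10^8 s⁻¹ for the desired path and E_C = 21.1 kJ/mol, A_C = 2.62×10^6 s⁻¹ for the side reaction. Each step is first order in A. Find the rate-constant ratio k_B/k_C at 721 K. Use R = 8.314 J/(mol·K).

4.95

Since both paths have the same order in A, the concentration cancels and S_{B/C} = k_B/k_C = (A_B/A_C)·exp[(E_C−E_B)/(RT)].
(E_C−E_B)/(RT) = (21.1−46.5)×10³/(8.314×721) = -25400/5994 = -4.237.
k_B/k_C = (8.97×10^8/2.62×10^6)·exp(-4.237) = 342.4 × 0.01445 = 4.95.
Since E_B > E_C, raising the temperature improves selectivity toward B.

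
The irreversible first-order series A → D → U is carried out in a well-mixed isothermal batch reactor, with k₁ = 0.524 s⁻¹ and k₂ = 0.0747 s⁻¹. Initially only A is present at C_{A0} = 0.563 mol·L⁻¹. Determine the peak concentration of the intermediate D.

Evaluating C_D at t_opt = ln(k₂/k₁)/(k₂−k₁) gives C_{D,max}/C_{A0} = (k₁/k₂)^[k₂/(k₂−k₁)].
= (0.524/0.0747)^(0.0747/(0.0747−0.524)) = (7.015)^(-0.1663) = 0.7233.
C_{D,max} = 0.7233×0.563 = 0.407 mol·L⁻¹.

0.407 mol·L⁻¹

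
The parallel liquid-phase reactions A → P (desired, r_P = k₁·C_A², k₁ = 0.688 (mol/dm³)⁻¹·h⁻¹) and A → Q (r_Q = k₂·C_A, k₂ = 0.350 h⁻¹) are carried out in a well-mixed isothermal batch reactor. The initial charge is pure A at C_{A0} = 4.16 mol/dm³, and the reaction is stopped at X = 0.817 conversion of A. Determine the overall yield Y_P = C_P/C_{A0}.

C_A = C_{A0}(1−X) = 0.7613 mol/dm³.
Along a PFR/batch, dC_Q/dC_A = −r_Q/(r_P+r_Q) = −k₂/(k₂+k₁·C_A).
Integrating from C_{A0} to C_A: C_Q = (0.350/0.688)·ln[(0.350+0.688·4.16)/(0.350+0.688·0.761)] = 0.5087·ln(3.212/0.8738) = 0.6623 mol/dm³.
Then C_P = (C_{A0}−C_A) − C_Q = 3.399 − 0.6623 = 2.736 mol/dm³.
Y_P = C_P/C_{A0} = 2.736/4.16 = 0.658.

0.658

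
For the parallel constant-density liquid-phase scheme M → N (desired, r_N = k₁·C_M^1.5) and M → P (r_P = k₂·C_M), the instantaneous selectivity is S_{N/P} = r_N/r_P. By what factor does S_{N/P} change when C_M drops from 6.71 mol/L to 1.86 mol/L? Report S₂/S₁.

0.526

S_{N/P} = (k₁/k₂)·C_M^0.5, so S₂/S₁ = (C_{M,2}/C_{M,1})^0.5.
= (1.86/6.71)^0.5 = (0.2772)^0.5 = 0.526.
Selectivity toward N falls as C_M falls — high-concentration operation is favoured.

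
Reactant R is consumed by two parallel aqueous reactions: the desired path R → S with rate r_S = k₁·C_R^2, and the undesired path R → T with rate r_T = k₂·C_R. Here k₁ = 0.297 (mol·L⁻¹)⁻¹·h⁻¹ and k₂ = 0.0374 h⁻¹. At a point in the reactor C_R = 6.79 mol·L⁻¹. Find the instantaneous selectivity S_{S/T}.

53.9

S_{S/T} = r_S/r_T = (k₁·C_R^2)/(k₂·C_R) = (k₁/k₂)·C_R.
= (0.297×6.790^2) / (0.0374×6.790) = 13.69/0.2539 = 53.9.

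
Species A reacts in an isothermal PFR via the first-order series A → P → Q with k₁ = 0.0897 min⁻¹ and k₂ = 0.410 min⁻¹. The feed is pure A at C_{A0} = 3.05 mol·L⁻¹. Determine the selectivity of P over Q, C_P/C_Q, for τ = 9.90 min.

0.231

For first-order series with pure A initially, C_P(τ) = k₁C_{A0}/(k₂−k₁)·(e^(−k₁τ) − e^(−k₂τ)).
e^(−k₁τ) = e^(−0.0897×9.90) = e^(−0.8880) = 0.4115; e^(−k₂τ) = e^(−4.059) = 0.01727.
C_P = 0.0897×3.05/(0.410−0.0897) × (0.4115−0.01727) = 0.8542×0.3942 = 0.3367 mol·L⁻¹.
C_A = C_{A0}e^(−k₁τ) = 1.255 mol·L⁻¹, so C_Q = C_{A0}−C_A−C_P = 1.458 mol·L⁻¹; C_P/C_Q = 0.231.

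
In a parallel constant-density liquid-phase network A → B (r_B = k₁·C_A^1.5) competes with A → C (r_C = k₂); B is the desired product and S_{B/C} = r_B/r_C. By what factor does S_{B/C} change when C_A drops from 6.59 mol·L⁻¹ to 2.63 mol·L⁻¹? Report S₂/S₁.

S_{B/C} = (k₁/k₂)·C_A^1.5, so S₂/S₁ = (C_{A,2}/C_{A,1})^1.5.
= (2.63/6.59)^1.5 = (0.3991)^1.5 = 0.252.
Selectivity toward B falls as C_A falls — high-concentration operation is favoured.

0.252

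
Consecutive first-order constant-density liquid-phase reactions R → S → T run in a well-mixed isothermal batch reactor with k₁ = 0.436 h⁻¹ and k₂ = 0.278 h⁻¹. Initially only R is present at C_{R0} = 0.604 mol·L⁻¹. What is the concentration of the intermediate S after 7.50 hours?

0.144 mol·L⁻¹

Solving the coupled first-order balances gives C_S(t) = [k₁/(k₂−k₁)]·C_{R0}·(e^(−k₁t) − e^(−k₂t)).
e^(−k₁t) = e^(−0.436×7.50) = e^(−3.270) = 0.03801; e^(−k₂t) = e^(−2.085) = 0.1243.
C_S = 0.436×0.604/(0.278−0.436) × (0.03801−0.1243) = (-1.667)×(-0.08630) = 0.1438 mol·L⁻¹.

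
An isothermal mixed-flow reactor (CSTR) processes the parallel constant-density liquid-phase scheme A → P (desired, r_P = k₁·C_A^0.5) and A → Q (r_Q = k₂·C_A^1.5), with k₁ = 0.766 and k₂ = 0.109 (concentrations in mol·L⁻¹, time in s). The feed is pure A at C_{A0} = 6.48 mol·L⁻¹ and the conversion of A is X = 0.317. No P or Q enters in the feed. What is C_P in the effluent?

1.26 mol·L⁻¹

Exit C_A = C_{A0}(1−X) = 6.48×0.683 = 4.426 mol·L⁻¹.
Rates in a CSTR are evaluated at the outlet concentration: r_P = 0.766×4.426^0.5 = 1.611, r_Q = 0.109×4.426^1.5 = 1.015.
Fraction of consumed A going to P: r_P/(r_P+r_Q) = 0.6136.
C_P = 0.6136·C_{A0}·X = 0.6136×6.48×0.317 = 1.26 mol·L⁻¹.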